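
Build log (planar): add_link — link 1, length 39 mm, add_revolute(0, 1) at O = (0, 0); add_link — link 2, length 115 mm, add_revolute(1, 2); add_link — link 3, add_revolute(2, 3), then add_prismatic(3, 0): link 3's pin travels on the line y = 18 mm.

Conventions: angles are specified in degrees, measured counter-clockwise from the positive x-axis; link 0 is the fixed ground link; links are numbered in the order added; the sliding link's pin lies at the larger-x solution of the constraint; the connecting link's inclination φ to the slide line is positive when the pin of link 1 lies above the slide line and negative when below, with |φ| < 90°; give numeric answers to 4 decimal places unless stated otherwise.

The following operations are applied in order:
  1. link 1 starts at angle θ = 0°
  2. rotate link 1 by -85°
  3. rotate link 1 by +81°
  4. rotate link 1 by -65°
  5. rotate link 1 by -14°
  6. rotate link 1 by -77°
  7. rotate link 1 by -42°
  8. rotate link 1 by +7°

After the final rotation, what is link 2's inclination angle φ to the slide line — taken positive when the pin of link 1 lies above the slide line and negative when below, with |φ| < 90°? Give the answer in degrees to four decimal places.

geometry: r = 39 mm, L = 115 mm, e = 18 mm; θ starts at 0°
rotate link 1 by -85°: θ ← 0° -85° = -85°
rotate link 1 by +81°: θ ← -85° +81° = -4°
rotate link 1 by -65°: θ ← -4° -65° = -69°
rotate link 1 by -14°: θ ← -69° -14° = -83°
rotate link 1 by -77°: θ ← -83° -77° = -160°
rotate link 1 by -42°: θ ← -160° -42° = -202°
rotate link 1 by +7°: θ ← -202° +7° = -195°
h = r sin θ − e = 10.093943 − 18 = -7.906057
sin φ = h / L = -7.906057 / 115 = -0.06874832
φ = arcsin(-0.06874832) = -3.942098°

-3.9421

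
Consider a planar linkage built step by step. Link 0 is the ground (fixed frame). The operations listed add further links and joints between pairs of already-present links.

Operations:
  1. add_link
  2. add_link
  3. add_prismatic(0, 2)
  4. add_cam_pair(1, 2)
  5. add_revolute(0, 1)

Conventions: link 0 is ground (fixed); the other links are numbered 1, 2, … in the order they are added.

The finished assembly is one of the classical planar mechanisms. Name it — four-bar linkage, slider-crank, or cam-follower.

links: 3 (incl. ground); joints: 1 revolute, 1 prismatic, 1 higher (cam) pair, forming one closed loop
3 links, revolute + prismatic + higher pair in one loop → cam-follower

cam-follower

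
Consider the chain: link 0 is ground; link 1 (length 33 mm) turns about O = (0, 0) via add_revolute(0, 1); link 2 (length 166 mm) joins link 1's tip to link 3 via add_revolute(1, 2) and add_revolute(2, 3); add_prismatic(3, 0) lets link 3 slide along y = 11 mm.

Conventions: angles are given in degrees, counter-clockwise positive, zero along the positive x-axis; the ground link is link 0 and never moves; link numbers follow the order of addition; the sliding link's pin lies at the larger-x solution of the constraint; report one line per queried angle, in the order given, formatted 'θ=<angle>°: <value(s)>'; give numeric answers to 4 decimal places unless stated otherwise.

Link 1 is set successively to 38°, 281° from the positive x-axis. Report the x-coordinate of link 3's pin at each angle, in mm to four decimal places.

geometry: r = 33 mm, L = 166 mm, e = 11 mm
θ=38°: crank pin P = (r cos θ, r sin θ) = (26.004355, 20.316829)
θ=38°: h = r sin θ − e = 20.316829 − 11 = 9.316829
θ=38°: x = r cos θ + √(L² − h²) = 26.004355 + 165.738338 = 191.742693
θ=281°: crank pin P = (r cos θ, r sin θ) = (6.296697, -32.393697)
θ=281°: h = r sin θ − e = -32.393697 − 11 = -43.393697
θ=281°: x = r cos θ + √(L² − h²) = 6.296697 + 160.227922 = 166.524619

θ=38°: 191.7427
θ=281°: 166.5246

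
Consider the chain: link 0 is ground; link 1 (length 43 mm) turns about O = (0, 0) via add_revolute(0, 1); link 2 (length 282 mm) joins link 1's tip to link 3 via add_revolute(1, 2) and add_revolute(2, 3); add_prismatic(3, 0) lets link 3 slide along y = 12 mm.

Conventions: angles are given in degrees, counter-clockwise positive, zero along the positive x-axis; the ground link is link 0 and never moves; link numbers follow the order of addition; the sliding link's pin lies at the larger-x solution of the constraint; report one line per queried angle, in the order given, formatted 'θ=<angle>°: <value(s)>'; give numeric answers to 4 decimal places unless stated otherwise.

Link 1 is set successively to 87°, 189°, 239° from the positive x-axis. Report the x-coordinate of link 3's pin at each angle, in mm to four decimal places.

geometry: r = 43 mm, L = 282 mm, e = 12 mm
θ=87°: crank pin P = (r cos θ, r sin θ) = (2.250446, 42.941070)
θ=87°: h = r sin θ − e = 42.941070 − 12 = 30.941070
θ=87°: x = r cos θ + √(L² − h²) = 2.250446 + 280.297432 = 282.547878
θ=189°: crank pin P = (r cos θ, r sin θ) = (-42.470599, -6.726682)
θ=189°: h = r sin θ − e = -6.726682 − 12 = -18.726682
θ=189°: x = r cos θ + √(L² − h²) = -42.470599 + 281.377525 = 238.906926
θ=239°: crank pin P = (r cos θ, r sin θ) = (-22.146637, -36.858194)
θ=239°: h = r sin θ − e = -36.858194 − 12 = -48.858194
θ=239°: x = r cos θ + √(L² − h²) = -22.146637 + 277.735264 = 255.588627

θ=87°: 282.5479
θ=189°: 238.9069
θ=239°: 255.5886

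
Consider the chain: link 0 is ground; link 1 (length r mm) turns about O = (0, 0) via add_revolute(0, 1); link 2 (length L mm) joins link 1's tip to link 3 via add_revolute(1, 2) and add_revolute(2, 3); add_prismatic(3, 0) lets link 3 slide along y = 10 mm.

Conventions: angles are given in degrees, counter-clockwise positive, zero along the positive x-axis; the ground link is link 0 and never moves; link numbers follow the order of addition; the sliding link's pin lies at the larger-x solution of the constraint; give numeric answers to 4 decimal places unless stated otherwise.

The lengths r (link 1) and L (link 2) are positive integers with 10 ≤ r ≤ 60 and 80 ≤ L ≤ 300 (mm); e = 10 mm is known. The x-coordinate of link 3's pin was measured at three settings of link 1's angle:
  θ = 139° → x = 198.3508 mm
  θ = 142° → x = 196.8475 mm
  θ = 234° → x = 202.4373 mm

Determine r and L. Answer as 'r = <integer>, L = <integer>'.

constraint per measurement: (x − r cos θ)² + (r sin θ − e)² = L²
subtracting the θ₁ and θ₂ equations cancels the r² and L² terms:
r = (x₁² − x₂²) / (2[(x₁cos θ₁ + e sin θ₁) − (x₂cos θ₂ + e sin θ₂)]) = 50.9987 → r = 51
L² = (x₁ − r cos θ₁)² + (r sin θ₁ − e)² = 56643.9790 → L = 238.0000 → L = 238
check at θ₃=234°: x = 202.4373 (printed 202.4373) ✓

r = 51, L = 238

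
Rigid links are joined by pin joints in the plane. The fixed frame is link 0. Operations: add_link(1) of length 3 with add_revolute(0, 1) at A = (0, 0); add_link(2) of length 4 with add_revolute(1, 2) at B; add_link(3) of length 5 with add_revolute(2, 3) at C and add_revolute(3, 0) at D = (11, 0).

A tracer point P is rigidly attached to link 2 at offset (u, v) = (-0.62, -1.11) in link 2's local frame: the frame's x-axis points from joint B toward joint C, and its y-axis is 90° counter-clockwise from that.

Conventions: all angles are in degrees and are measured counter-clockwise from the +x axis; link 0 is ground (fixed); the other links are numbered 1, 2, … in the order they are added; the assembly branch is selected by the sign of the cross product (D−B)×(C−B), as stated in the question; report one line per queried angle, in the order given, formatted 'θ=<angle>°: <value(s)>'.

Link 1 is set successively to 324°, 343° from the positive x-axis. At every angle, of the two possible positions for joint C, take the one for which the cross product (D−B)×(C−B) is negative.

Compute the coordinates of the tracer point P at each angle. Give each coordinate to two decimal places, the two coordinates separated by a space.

A=(0,0), D=(11.00,0)
θ=324°: B = A + 3.00·(cos324°, sin324°) = (2.4271, -1.7634)
θ=324°: |BD| = 8.7524
θ=324°: circle(B,4.00) ∩ circle(D,5.00): a=3.8621, h=1.0414
θ=324°:   candidates: C₊=(6.0001,0.0347) cross=9.114; C₋=(6.4197,-2.0053) cross=-9.114
θ=324°:   branch - wants cross < 0 → take C=(6.4197,-2.0053) (cross=-9.114)
θ=324°: ex = (C−B)/|BC| = (0.9982,-0.0605); ey = (0.0605,0.9982)
θ=324°: P = B + -0.62·ex + -1.11·ey = (1.7411,-2.8338)
θ=343°: B = A + 3.00·(cos343°, sin343°) = (2.8689, -0.8771)
θ=343°: |BD| = 8.1783
θ=343°: circle(B,4.00) ∩ circle(D,5.00): a=3.5389, h=1.8645
θ=343°:   candidates: C₊=(6.1874,1.3561) cross=15.248; C₋=(6.5874,-2.3513) cross=-15.248
θ=343°:   branch - wants cross < 0 → take C=(6.5874,-2.3513) (cross=-15.248)
θ=343°: ex = (C−B)/|BC| = (0.9296,-0.3685); ey = (0.3685,0.9296)
θ=343°: P = B + -0.62·ex + -1.11·ey = (1.8835,-1.6805)

θ=324°: 1.74 -2.83
θ=343°: 1.88 -1.68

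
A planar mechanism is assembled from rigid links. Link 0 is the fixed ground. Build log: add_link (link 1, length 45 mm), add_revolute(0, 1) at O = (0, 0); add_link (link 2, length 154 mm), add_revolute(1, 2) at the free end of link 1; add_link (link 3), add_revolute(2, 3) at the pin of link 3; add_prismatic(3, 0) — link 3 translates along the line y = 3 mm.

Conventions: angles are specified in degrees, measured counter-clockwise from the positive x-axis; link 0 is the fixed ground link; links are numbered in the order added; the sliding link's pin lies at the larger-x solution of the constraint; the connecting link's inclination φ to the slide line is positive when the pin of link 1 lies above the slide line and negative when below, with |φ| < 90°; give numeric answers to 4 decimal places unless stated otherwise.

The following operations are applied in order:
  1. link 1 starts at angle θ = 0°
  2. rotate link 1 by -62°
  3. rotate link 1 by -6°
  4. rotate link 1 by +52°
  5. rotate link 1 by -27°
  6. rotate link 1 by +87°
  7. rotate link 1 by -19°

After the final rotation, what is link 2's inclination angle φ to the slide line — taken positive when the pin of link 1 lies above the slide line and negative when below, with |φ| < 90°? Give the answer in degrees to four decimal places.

geometry: r = 45 mm, L = 154 mm, e = 3 mm; θ starts at 0°
rotate link 1 by -62°: θ ← 0° -62° = -62°
rotate link 1 by -6°: θ ← -62° -6° = -68°
rotate link 1 by +52°: θ ← -68° +52° = -16°
rotate link 1 by -27°: θ ← -16° -27° = -43°
rotate link 1 by +87°: θ ← -43° +87° = 44°
rotate link 1 by -19°: θ ← 44° -19° = 25°
h = r sin θ − e = 19.017822 − 3 = 16.017822
sin φ = h / L = 16.017822 / 154 = 0.10401183
φ = arcsin(0.10401183) = 5.970237°

5.9702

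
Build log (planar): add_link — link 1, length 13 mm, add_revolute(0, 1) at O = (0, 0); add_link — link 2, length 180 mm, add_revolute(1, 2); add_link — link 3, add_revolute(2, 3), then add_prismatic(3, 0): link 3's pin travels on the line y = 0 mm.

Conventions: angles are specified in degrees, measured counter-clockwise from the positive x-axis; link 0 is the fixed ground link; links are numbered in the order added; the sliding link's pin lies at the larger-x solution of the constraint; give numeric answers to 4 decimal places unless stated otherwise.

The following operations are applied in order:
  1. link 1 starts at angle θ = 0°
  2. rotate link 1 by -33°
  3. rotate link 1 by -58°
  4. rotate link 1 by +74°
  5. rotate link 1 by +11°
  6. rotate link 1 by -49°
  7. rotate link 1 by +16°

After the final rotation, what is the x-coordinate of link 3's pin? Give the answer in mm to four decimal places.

geometry: r = 13 mm, L = 180 mm, e = 0 mm; θ starts at 0°
rotate link 1 by -33°: θ ← 0° -33° = -33°
rotate link 1 by -58°: θ ← -33° -58° = -91°
rotate link 1 by +74°: θ ← -91° +74° = -17°
rotate link 1 by +11°: θ ← -17° +11° = -6°
rotate link 1 by -49°: θ ← -6° -49° = -55°
rotate link 1 by +16°: θ ← -55° +16° = -39°
crank pin P = (r cos θ, r sin θ) = (10.102897, -8.181165)
h = r sin θ − e = -8.181165 − 0 = -8.181165
x = r cos θ + √(L² − h²) = 10.102897 + 179.813983 = 189.916881

189.9169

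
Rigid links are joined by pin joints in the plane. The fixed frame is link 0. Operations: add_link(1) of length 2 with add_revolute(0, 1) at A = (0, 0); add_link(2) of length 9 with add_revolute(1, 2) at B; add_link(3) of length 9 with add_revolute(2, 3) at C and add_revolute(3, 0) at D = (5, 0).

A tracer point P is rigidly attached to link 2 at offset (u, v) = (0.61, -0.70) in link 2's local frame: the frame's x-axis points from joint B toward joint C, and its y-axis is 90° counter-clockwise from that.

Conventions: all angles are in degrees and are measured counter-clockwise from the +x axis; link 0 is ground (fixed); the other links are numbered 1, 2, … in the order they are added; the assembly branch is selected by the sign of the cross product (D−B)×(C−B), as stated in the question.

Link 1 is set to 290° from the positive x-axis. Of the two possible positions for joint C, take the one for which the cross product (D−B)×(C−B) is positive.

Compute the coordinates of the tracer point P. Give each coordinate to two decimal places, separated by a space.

A=(0,0), D=(5.00,0)
B = A + 2.00·(cos290°, sin290°) = (0.6840, -1.8794)
|BD| = 4.7074
circle(B,9.00) ∩ circle(D,9.00): a=2.3537, h=8.6868
  candidates: C₊=(-0.6261,7.0247) cross=40.892; C₋=(6.3101,-8.9041) cross=-40.892
  branch + wants cross > 0 → take C=(-0.6261,7.0247) (cross=40.892)
ex = (C−B)/|BC| = (-0.1456,0.9893); ey = (-0.9893,-0.1456)
P = B + 0.61·ex + -0.70·ey = (1.2878,-1.1740)

1.29 -1.17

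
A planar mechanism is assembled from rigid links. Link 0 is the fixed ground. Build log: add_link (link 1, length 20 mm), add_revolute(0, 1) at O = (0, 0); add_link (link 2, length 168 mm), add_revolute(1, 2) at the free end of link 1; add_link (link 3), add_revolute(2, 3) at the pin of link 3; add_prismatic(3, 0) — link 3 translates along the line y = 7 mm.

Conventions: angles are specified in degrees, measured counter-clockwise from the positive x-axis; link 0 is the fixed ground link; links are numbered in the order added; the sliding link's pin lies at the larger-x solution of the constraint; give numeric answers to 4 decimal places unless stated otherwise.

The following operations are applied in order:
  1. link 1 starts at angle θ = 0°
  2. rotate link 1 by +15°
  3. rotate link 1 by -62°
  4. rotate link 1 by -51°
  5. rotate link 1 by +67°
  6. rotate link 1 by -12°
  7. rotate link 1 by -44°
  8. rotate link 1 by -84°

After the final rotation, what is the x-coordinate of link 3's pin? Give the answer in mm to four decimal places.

geometry: r = 20 mm, L = 168 mm, e = 7 mm; θ starts at 0°
rotate link 1 by +15°: θ ← 0° +15° = 15°
rotate link 1 by -62°: θ ← 15° -62° = -47°
rotate link 1 by -51°: θ ← -47° -51° = -98°
rotate link 1 by +67°: θ ← -98° +67° = -31°
rotate link 1 by -12°: θ ← -31° -12° = -43°
rotate link 1 by -44°: θ ← -43° -44° = -87°
rotate link 1 by -84°: θ ← -87° -84° = -171°
crank pin P = (r cos θ, r sin θ) = (-19.753767, -3.128689)
h = r sin θ − e = -3.128689 − 7 = -10.128689
x = r cos θ + √(L² − h²) = -19.753767 + 167.694394 = 147.940627

147.9406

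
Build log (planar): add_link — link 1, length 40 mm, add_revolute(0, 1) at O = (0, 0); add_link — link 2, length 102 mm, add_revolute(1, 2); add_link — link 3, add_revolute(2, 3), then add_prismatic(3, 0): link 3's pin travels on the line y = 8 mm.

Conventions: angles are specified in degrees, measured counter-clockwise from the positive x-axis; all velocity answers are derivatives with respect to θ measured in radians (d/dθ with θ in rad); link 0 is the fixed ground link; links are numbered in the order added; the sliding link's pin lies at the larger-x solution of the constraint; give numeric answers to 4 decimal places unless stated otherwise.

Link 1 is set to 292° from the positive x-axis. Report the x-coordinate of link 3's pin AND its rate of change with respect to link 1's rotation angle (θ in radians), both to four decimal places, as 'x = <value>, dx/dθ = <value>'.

geometry: r = 40 mm, L = 102 mm, e = 8 mm
crank pin P = (r cos θ, r sin θ) = (14.984264, -37.087354)
h = r sin θ − e = -37.087354 − 8 = -45.087354
x = r cos θ + √(L² − h²) = 14.984264 + 91.493882 = 106.478146
dx/dθ = −r sin θ − h·r cos θ/√(L² − h²) (θ in radians; h = -45.087354) = 44.471463

x = 106.4781, dx/dθ = 44.4715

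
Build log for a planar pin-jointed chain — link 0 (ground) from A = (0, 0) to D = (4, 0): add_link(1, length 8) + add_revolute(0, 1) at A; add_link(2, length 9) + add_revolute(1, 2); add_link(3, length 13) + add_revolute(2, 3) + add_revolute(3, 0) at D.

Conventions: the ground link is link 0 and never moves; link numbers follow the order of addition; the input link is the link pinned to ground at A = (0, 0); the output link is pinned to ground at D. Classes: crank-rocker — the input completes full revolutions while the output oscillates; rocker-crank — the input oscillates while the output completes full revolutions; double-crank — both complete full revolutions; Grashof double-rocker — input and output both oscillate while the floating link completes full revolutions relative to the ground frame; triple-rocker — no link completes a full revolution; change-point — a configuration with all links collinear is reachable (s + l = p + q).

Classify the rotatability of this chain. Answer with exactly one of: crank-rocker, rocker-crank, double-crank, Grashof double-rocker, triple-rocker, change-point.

lengths: ground=4, input=8, coupler=9, output=13
sorted: s=4 (shortest), l=13 (longest), p+q=17
s + l = 17 vs p + q = 17
s + l = p + q → change-point (collinear configuration reachable)

change-point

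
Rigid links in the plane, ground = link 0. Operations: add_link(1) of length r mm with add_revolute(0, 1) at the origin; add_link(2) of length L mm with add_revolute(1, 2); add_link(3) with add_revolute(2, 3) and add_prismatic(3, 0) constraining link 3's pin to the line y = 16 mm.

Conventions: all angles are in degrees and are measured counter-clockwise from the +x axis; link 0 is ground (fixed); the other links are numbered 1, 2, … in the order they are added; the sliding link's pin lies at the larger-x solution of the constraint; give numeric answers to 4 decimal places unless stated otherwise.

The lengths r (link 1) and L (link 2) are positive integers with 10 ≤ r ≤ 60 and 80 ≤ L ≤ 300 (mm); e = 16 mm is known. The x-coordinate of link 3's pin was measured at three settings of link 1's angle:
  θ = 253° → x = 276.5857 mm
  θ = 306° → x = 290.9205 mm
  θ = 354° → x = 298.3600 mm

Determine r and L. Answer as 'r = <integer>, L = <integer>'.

constraint per measurement: (x − r cos θ)² + (r sin θ − e)² = L²
subtracting the θ₁ and θ₂ equations cancels the r² and L² terms:
r = (x₁² − x₂²) / (2[(x₁cos θ₁ + e sin θ₁) − (x₂cos θ₂ + e sin θ₂)]) = 16.0000 → r = 16
L² = (x₁ − r cos θ₁)² + (r sin θ₁ − e)² = 80088.9841 → L = 283.0000 → L = 283
check at θ₃=354°: x = 298.3600 (printed 298.3600) ✓

r = 16, L = 283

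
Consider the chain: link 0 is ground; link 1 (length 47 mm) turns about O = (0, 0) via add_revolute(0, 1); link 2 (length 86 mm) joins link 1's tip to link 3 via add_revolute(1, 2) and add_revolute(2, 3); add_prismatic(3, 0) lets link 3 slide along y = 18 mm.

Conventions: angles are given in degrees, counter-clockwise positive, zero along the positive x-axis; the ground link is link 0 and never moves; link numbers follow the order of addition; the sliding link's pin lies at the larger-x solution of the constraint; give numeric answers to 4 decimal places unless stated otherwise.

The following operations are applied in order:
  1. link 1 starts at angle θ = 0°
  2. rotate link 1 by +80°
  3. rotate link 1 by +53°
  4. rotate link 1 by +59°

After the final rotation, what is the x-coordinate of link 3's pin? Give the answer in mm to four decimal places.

geometry: r = 47 mm, L = 86 mm, e = 18 mm; θ starts at 0°
rotate link 1 by +80°: θ ← 0° +80° = 80°
rotate link 1 by +53°: θ ← 80° +53° = 133°
rotate link 1 by +59°: θ ← 133° +59° = 192°
crank pin P = (r cos θ, r sin θ) = (-45.972937, -9.771849)
h = r sin θ − e = -9.771849 − 18 = -27.771849
x = r cos θ + √(L² − h²) = -45.972937 + 81.392410 = 35.419473

35.4195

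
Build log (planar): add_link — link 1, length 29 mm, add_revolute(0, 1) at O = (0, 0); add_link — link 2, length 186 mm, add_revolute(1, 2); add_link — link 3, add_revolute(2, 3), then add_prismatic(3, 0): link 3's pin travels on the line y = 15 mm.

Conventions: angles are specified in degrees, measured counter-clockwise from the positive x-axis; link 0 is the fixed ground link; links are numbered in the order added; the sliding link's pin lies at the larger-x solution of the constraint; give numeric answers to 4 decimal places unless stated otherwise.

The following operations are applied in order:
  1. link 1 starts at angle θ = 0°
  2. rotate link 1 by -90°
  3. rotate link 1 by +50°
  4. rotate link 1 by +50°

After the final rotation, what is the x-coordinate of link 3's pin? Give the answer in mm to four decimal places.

geometry: r = 29 mm, L = 186 mm, e = 15 mm; θ starts at 0°
rotate link 1 by -90°: θ ← 0° -90° = -90°
rotate link 1 by +50°: θ ← -90° +50° = -40°
rotate link 1 by +50°: θ ← -40° +50° = 10°
crank pin P = (r cos θ, r sin θ) = (28.559425, 5.035797)
h = r sin θ − e = 5.035797 − 15 = -9.964203
x = r cos θ + √(L² − h²) = 28.559425 + 185.732912 = 214.292337

214.2923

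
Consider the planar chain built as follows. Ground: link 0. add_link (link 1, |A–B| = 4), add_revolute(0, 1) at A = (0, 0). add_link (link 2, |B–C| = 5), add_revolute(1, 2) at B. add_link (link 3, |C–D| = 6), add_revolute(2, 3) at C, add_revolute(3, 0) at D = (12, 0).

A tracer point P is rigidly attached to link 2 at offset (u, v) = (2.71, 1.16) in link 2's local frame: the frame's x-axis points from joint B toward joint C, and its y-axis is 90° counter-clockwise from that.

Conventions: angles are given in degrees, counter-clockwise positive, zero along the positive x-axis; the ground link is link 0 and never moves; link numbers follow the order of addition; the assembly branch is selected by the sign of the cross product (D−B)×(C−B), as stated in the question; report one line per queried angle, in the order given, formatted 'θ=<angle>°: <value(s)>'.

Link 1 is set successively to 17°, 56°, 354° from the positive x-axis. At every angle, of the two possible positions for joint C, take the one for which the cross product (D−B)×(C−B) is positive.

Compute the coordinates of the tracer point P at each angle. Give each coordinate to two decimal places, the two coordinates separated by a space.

A=(0,0), D=(12.00,0)
θ=17°: B = A + 4.00·(cos17°, sin17°) = (3.8252, 1.1695)
θ=17°: |BD| = 8.2580
θ=17°: circle(B,5.00) ∩ circle(D,6.00): a=3.4630, h=3.6066
θ=17°:   candidates: C₊=(7.7641,4.2493) cross=29.784; C₋=(6.7425,-2.8912) cross=-29.784
θ=17°:   branch + wants cross > 0 → take C=(7.7641,4.2493) (cross=29.784)
θ=17°: ex = (C−B)/|BC| = (0.7878,0.6160); ey = (-0.6160,0.7878)
θ=17°: P = B + 2.71·ex + 1.16·ey = (5.2455,3.7526)
θ=56°: B = A + 4.00·(cos56°, sin56°) = (2.2368, 3.3162)
θ=56°: |BD| = 10.3110
θ=56°: circle(B,5.00) ∩ circle(D,6.00): a=4.6221, h=1.9069
θ=56°:   candidates: C₊=(7.2266,3.6352) cross=19.662; C₋=(6.0000,0.0241) cross=-19.662
θ=56°:   branch + wants cross > 0 → take C=(7.2266,3.6352) (cross=19.662)
θ=56°: ex = (C−B)/|BC| = (0.9980,0.0638); ey = (-0.0638,0.9980)
θ=56°: P = B + 2.71·ex + 1.16·ey = (4.8672,4.6467)
θ=354°: B = A + 4.00·(cos354°, sin354°) = (3.9781, -0.4181)
θ=354°: |BD| = 8.0328
θ=354°: circle(B,5.00) ∩ circle(D,6.00): a=3.3317, h=3.7282
θ=354°:   candidates: C₊=(7.1112,3.4785) cross=29.948; C₋=(7.4993,-3.9679) cross=-29.948
θ=354°:   branch + wants cross > 0 → take C=(7.1112,3.4785) (cross=29.948)
θ=354°: ex = (C−B)/|BC| = (0.6266,0.7793); ey = (-0.7793,0.6266)
θ=354°: P = B + 2.71·ex + 1.16·ey = (4.7722,2.4207)

θ=17°: 5.25 3.75
θ=56°: 4.87 4.65
θ=354°: 4.77 2.42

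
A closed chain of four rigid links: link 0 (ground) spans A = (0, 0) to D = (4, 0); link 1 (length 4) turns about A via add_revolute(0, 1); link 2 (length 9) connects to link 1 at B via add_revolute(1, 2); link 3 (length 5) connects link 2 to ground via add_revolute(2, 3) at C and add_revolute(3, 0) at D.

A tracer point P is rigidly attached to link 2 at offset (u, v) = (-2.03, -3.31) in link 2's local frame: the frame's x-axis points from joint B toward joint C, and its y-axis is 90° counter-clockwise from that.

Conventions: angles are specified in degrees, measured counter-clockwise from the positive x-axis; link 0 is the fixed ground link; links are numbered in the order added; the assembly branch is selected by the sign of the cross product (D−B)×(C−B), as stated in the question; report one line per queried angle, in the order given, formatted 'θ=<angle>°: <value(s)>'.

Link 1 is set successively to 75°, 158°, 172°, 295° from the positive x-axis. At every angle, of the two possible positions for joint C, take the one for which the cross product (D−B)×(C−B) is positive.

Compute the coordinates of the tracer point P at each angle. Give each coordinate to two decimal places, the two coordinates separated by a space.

A=(0,0), D=(4.00,0)
θ=75°: B = A + 4.00·(cos75°, sin75°) = (1.0353, 3.8637)
θ=75°: |BD| = 4.8701
θ=75°: circle(B,9.00) ∩ circle(D,5.00): a=8.1844, h=3.7437
θ=75°:   candidates: C₊=(8.9877,-0.3504) cross=18.232; C₋=(3.0476,-4.9084) cross=-18.232
θ=75°:   branch + wants cross > 0 → take C=(8.9877,-0.3504) (cross=18.232)
θ=75°: ex = (C−B)/|BC| = (0.8836,-0.4682); ey = (0.4682,0.8836)
θ=75°: P = B + -2.03·ex + -3.31·ey = (-2.3083,1.8895)
θ=158°: B = A + 4.00·(cos158°, sin158°) = (-3.7087, 1.4984)
θ=158°: |BD| = 7.8530
θ=158°: circle(B,9.00) ∩ circle(D,5.00): a=7.4920, h=4.9870
θ=158°:   candidates: C₊=(4.5972,4.9642) cross=39.163; C₋=(2.6941,-4.8264) cross=-39.163
θ=158°:   branch + wants cross > 0 → take C=(4.5972,4.9642) (cross=39.163)
θ=158°: ex = (C−B)/|BC| = (0.9229,0.3851); ey = (-0.3851,0.9229)
θ=158°: P = B + -2.03·ex + -3.31·ey = (-4.3075,-2.3380)
θ=172°: B = A + 4.00·(cos172°, sin172°) = (-3.9611, 0.5567)
θ=172°: |BD| = 7.9805
θ=172°: circle(B,9.00) ∩ circle(D,5.00): a=7.4988, h=4.9767
θ=172°:   candidates: C₊=(3.8666,4.9982) cross=39.717; C₋=(3.1723,-4.9310) cross=-39.717
θ=172°:   branch + wants cross > 0 → take C=(3.8666,4.9982) (cross=39.717)
θ=172°: ex = (C−B)/|BC| = (0.8697,0.4935); ey = (-0.4935,0.8697)
θ=172°: P = B + -2.03·ex + -3.31·ey = (-4.0932,-3.3240)
θ=295°: B = A + 4.00·(cos295°, sin295°) = (1.6905, -3.6252)
θ=295°: |BD| = 4.2984
θ=295°: circle(B,9.00) ∩ circle(D,5.00): a=8.6633, h=2.4389
θ=295°:   candidates: C₊=(4.2883,4.9917) cross=10.483; C₋=(8.4021,2.3709) cross=-10.483
θ=295°:   branch + wants cross > 0 → take C=(4.2883,4.9917) (cross=10.483)
θ=295°: ex = (C−B)/|BC| = (0.2887,0.9574); ey = (-0.9574,0.2887)
θ=295°: P = B + -2.03·ex + -3.31·ey = (4.2736,-6.5243)

θ=75°: -2.31 1.89
θ=158°: -4.31 -2.34
θ=172°: -4.09 -3.32
θ=295°: 4.27 -6.52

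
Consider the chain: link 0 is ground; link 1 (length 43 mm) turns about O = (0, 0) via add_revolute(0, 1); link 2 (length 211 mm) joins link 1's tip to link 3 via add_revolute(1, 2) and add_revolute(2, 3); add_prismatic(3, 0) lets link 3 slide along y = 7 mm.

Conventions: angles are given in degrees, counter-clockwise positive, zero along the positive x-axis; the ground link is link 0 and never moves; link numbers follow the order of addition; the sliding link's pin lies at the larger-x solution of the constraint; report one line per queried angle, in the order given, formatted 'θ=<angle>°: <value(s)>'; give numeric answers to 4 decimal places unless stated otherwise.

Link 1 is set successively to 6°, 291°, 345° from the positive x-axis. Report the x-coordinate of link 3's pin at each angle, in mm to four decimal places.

geometry: r = 43 mm, L = 211 mm, e = 7 mm
θ=6°: crank pin P = (r cos θ, r sin θ) = (42.764442, 4.494724)
θ=6°: h = r sin θ − e = 4.494724 − 7 = -2.505276
θ=6°: x = r cos θ + √(L² − h²) = 42.764442 + 210.985126 = 253.749568
θ=291°: crank pin P = (r cos θ, r sin θ) = (15.409822, -40.143958)
θ=291°: h = r sin θ − e = -40.143958 − 7 = -47.143958
θ=291°: x = r cos θ + √(L² − h²) = 15.409822 + 205.665863 = 221.075685
θ=345°: crank pin P = (r cos θ, r sin θ) = (41.534811, -11.129219)
θ=345°: h = r sin θ − e = -11.129219 − 7 = -18.129219
θ=345°: x = r cos θ + √(L² − h²) = 41.534811 + 210.219722 = 251.754532

θ=6°: 253.7496
θ=291°: 221.0757
θ=345°: 251.7545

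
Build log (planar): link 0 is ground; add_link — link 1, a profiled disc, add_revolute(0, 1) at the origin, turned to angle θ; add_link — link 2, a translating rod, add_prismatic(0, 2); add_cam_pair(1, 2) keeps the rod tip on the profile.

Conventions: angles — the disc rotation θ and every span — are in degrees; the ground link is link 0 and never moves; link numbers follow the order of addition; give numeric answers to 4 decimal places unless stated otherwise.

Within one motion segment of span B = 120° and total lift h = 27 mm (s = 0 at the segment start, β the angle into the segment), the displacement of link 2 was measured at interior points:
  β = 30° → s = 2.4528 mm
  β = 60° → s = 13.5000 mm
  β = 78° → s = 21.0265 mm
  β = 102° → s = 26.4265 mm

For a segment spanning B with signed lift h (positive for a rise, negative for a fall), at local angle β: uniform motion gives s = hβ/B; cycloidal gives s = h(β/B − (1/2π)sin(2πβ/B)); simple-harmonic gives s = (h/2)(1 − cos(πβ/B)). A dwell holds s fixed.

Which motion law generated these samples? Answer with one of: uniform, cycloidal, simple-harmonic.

candidates at β/B = r: uniform s = h·r (linear in β); cycloidal s = h·(r − sin(2πr)/(2π)); simple-harmonic s = (h/2)(1 − cos(πr))
β=30°: printed 2.4528 | uniform 6.7500, cycloidal 2.4528, simple-harmonic 3.9541
β=60°: printed 13.5000 | uniform 13.5000, cycloidal 13.5000, simple-harmonic 13.5000
β=78°: printed 21.0265 | uniform 17.5500, cycloidal 21.0265, simple-harmonic 19.6289
β=102°: printed 26.4265 | uniform 22.9500, cycloidal 26.4265, simple-harmonic 25.5286
only one law matches every sample → cycloidal

cycloidal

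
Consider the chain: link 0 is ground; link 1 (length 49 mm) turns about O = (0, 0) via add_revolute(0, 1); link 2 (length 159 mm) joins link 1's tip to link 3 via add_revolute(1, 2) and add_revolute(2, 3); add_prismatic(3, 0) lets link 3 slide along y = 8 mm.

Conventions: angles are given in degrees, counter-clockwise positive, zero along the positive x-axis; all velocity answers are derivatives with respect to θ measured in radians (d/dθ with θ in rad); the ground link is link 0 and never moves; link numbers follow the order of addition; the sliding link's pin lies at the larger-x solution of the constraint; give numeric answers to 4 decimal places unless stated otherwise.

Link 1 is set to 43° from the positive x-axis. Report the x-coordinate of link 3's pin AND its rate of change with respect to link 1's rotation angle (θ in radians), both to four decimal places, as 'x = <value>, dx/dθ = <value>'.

geometry: r = 49 mm, L = 159 mm, e = 8 mm
crank pin P = (r cos θ, r sin θ) = (35.836331, 33.417920)
h = r sin θ − e = 33.417920 − 8 = 25.417920
x = r cos θ + √(L² − h²) = 35.836331 + 156.955183 = 192.791514
dx/dθ = −r sin θ − h·r cos θ/√(L² − h²) (θ in radians; h = 25.417920) = -39.221392

x = 192.7915, dx/dθ = -39.2214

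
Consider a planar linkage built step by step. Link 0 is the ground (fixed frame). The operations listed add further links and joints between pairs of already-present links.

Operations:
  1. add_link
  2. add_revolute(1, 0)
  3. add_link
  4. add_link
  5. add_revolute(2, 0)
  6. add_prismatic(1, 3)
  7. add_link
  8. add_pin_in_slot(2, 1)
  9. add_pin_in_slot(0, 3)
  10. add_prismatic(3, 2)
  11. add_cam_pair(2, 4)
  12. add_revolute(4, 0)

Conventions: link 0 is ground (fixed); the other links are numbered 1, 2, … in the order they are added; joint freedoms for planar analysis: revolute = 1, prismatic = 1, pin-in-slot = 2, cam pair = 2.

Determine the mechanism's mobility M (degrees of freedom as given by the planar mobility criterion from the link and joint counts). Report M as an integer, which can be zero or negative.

link 0 = ground. State L|J1|J2 = 1|0|0
+link1  2|0|0
R(1,0) f=1→J1  2|1|0
+link2  3|1|0
+link3  4|1|0
R(2,0) f=1→J1  4|2|0
P(1,3) f=1→J1  4|3|0
+link4  5|3|0
PS(2,1) f=2→J2  5|3|1
PS(0,3) f=2→J2  5|3|2
P(3,2) f=1→J1  5|4|2
C(2,4) f=2→J2  5|4|3
R(4,0) f=1→J1  5|5|3
M = 3(5−1)−2·5−3 = 12−10−3 = -1

M = -1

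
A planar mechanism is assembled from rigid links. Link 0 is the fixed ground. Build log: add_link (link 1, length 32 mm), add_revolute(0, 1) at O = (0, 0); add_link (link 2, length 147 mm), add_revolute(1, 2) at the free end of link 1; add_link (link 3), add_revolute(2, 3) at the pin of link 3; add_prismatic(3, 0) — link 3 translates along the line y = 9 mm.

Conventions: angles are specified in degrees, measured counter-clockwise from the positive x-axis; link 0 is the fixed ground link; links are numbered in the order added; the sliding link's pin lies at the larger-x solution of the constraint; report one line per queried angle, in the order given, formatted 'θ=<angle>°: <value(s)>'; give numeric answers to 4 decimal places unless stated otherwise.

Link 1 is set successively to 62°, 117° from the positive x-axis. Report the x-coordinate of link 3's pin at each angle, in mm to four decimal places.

geometry: r = 32 mm, L = 147 mm, e = 9 mm
θ=62°: crank pin P = (r cos θ, r sin θ) = (15.023090, 28.254323)
θ=62°: h = r sin θ − e = 28.254323 − 9 = 19.254323
θ=62°: x = r cos θ + √(L² − h²) = 15.023090 + 145.733562 = 160.756652
θ=117°: crank pin P = (r cos θ, r sin θ) = (-14.527696, 28.512209)
θ=117°: h = r sin θ − e = 28.512209 − 9 = 19.512209
θ=117°: x = r cos θ + √(L² − h²) = -14.527696 + 145.699258 = 131.171562

θ=62°: 160.7567
θ=117°: 131.1716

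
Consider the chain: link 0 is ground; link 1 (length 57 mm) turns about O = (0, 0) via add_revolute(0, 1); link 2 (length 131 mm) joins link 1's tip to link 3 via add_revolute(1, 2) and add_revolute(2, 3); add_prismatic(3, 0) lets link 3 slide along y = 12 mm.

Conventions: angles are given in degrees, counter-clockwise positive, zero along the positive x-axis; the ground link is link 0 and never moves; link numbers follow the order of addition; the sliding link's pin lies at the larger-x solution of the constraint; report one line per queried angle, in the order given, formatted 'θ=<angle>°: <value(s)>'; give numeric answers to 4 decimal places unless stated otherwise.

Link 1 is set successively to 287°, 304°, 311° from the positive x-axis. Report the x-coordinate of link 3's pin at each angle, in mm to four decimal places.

geometry: r = 57 mm, L = 131 mm, e = 12 mm
θ=287°: crank pin P = (r cos θ, r sin θ) = (16.665187, -54.509371)
θ=287°: h = r sin θ − e = -54.509371 − 12 = -66.509371
θ=287°: x = r cos θ + √(L² − h²) = 16.665187 + 112.860549 = 129.525736
θ=304°: crank pin P = (r cos θ, r sin θ) = (31.873995, -47.255142)
θ=304°: h = r sin θ − e = -47.255142 − 12 = -59.255142
θ=304°: x = r cos θ + √(L² − h²) = 31.873995 + 116.832479 = 148.706475
θ=311°: crank pin P = (r cos θ, r sin θ) = (37.395365, -43.018446)
θ=311°: h = r sin θ − e = -43.018446 − 12 = -55.018446
θ=311°: x = r cos θ + √(L² − h²) = 37.395365 + 118.886377 = 156.281741

θ=287°: 129.5257
θ=304°: 148.7065
θ=311°: 156.2817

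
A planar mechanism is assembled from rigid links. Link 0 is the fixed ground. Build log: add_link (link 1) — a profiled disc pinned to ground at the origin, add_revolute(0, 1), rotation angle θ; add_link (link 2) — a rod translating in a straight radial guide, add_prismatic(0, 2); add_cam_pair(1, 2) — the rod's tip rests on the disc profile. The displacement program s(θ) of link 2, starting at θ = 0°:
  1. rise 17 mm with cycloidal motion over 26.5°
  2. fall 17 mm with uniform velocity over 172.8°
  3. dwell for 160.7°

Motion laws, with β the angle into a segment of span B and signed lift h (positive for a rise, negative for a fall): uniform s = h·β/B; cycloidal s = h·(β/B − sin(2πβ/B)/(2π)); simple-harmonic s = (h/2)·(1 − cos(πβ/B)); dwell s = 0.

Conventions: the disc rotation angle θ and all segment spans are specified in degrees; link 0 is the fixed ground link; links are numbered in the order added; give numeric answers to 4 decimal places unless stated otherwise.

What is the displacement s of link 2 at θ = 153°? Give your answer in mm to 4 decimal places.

seg 1 [0°–26.5°] cycloidal, h=17: full span → s += 17 → s = 17.0000
seg 2 [26.5°–199.3°] uniform, h=-17: θ=153° here. β=126.5, B=172.8. -17·126.5/172.8 = -12.4450 → s = 4.5550

4.5550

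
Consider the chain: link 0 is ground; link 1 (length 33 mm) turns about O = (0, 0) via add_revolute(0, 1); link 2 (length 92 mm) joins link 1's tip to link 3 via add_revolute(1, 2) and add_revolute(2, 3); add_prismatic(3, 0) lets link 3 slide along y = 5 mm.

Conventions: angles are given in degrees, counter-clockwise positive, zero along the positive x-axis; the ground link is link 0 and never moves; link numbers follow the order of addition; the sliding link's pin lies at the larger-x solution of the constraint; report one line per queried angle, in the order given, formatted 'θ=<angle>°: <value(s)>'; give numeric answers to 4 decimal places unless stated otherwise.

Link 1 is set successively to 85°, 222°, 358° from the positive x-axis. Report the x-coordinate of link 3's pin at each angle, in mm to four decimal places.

geometry: r = 33 mm, L = 92 mm, e = 5 mm
θ=85°: crank pin P = (r cos θ, r sin θ) = (2.876140, 32.874425)
θ=85°: h = r sin θ − e = 32.874425 − 5 = 27.874425
θ=85°: x = r cos θ + √(L² − h²) = 2.876140 + 87.675632 = 90.551771
θ=222°: crank pin P = (r cos θ, r sin θ) = (-24.523779, -22.081310)
θ=222°: h = r sin θ − e = -22.081310 − 5 = -27.081310
θ=222°: x = r cos θ + √(L² − h²) = -24.523779 + 87.923846 = 63.400066
θ=358°: crank pin P = (r cos θ, r sin θ) = (32.979897, -1.151683)
θ=358°: h = r sin θ − e = -1.151683 − 5 = -6.151683
θ=358°: x = r cos θ + √(L² − h²) = 32.979897 + 91.794100 = 124.773997

θ=85°: 90.5518
θ=222°: 63.4001
θ=358°: 124.7740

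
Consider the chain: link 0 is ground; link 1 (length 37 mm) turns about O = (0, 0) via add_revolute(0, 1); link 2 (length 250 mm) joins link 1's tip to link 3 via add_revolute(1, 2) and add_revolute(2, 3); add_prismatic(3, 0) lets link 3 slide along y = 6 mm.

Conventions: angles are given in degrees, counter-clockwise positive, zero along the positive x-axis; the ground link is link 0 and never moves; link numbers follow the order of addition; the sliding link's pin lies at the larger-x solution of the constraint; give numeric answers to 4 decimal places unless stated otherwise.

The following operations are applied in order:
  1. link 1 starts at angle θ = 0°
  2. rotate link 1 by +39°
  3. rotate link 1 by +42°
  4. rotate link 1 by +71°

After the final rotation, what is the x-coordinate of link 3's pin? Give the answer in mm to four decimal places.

geometry: r = 37 mm, L = 250 mm, e = 6 mm; θ starts at 0°
rotate link 1 by +39°: θ ← 0° +39° = 39°
rotate link 1 by +42°: θ ← 39° +42° = 81°
rotate link 1 by +71°: θ ← 81° +71° = 152°
crank pin P = (r cos θ, r sin θ) = (-32.669061, 17.370448)
h = r sin θ − e = 17.370448 − 6 = 11.370448
x = r cos θ + √(L² − h²) = -32.669061 + 249.741292 = 217.072231

217.0722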